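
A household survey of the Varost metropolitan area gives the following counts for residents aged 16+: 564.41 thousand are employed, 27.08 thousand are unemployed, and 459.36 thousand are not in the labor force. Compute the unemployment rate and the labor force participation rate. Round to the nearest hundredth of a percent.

Labor force = employed + unemployed = 564.41 + 27.08 = 591.49 thousand.
Working-age population = 591.49 + 459.36 = 1,050.85 thousand.
Unemployment rate = 27.08 / 591.49 = 4.58%.
Labor force participation rate = 591.49 / 1,050.85 = 56.29%.

Unemployment rate ≈ 4.58%; labor force participation rate ≈ 56.29%.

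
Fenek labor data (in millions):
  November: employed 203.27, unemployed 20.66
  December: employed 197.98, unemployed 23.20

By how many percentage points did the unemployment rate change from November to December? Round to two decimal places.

November: labor force = 203.27 + 20.66 = 223.93; u = 20.66/223.93 = 9.23%.
December: labor force = 197.98 + 23.20 = 221.18; u = 23.20/221.18 = 10.49%.
Change = 10.49% − 9.23% = +1.26 pp.

The unemployment rate changed by +1.26 percentage points.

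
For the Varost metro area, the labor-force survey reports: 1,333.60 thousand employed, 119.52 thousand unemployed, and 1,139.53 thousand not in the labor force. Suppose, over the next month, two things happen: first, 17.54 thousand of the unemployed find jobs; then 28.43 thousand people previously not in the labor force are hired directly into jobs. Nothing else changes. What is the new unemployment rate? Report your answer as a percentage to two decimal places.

New unemployment rate ≈ 6.88%.

Initially, labor force = 1,333.60 + 119.52 = 1,453.12 thousand, so u = 119.52/1,453.12 = 8.23%.
After the first change, unemployed falls and employed rises by 17.54; labor force unchanged → E = 1,351.14, U = 101.98, labor force = 1,453.12 thousand.
After the second change, employed and labor force both rise by 28.43; unemployed unchanged → E = 1,379.57, U = 101.98, labor force = 1,481.55 thousand.
New unemployment rate = 101.98 / 1,481.55 = 6.88%.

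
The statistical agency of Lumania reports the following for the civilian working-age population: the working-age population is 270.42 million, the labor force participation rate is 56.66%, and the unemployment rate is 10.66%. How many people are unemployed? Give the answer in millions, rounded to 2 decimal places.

Labor force = 0.5666 × 270.42 = 153.22 million.
Unemployed = 0.1066 × 153.22 ≈ 16.33 million.

About 16.33 million are unemployed.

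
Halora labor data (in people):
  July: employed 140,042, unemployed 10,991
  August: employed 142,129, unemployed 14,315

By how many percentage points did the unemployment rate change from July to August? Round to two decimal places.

July: labor force = 140,042 + 10,991 = 151,033; u = 10,991/151,033 = 7.28%.
August: labor force = 142,129 + 14,315 = 156,444; u = 14,315/156,444 = 9.15%.
Change = 9.15% − 7.28% = +1.87 pp.

The unemployment rate changed by +1.87 percentage points.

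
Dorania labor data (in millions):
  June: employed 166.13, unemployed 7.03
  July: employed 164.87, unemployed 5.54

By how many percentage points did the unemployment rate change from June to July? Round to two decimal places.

The unemployment rate changed by −0.81 percentage points.

June: labor force = 166.13 + 7.03 = 173.16; u = 7.03/173.16 = 4.06%.
July: labor force = 164.87 + 5.54 = 170.41; u = 5.54/170.41 = 3.25%.
Change = 3.25% − 4.06% = −0.81 pp.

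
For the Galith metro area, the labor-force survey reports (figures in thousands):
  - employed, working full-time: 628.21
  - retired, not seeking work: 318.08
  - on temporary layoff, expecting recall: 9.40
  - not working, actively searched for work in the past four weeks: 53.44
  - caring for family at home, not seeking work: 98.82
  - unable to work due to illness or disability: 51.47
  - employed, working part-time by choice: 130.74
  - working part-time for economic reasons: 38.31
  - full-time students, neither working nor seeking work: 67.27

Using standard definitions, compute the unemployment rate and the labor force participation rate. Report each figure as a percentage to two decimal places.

Unemployment rate ≈ 7.31%; labor force participation rate ≈ 61.62%.

Employed = 628.21 + 130.74 + 38.31 = 797.26 thousand (anyone who worked, including part-time for economic reasons, counts as employed).
Unemployed = 9.40 + 53.44 = 62.84 thousand (jobless and actively searching, or on temporary layoff).
Labor force = 797.26 + 62.84 = 860.10 thousand.
Not in labor force = 318.08 + 98.82 + 51.47 + 67.27 = 535.64 thousand (those not working and not actively searching are outside the labor force).
Civilian working-age population = 860.10 + 535.64 = 1,395.74 thousand.
Unemployment rate = 62.84 / 860.10 = 7.31%.
Labor force participation rate = 860.10 / 1,395.74 = 61.62%.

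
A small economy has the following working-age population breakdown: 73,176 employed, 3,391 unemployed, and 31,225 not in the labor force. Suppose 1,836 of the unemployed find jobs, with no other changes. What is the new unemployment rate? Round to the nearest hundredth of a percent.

Initially, labor force = 73,176 + 3,391 = 76,567, so u = 3,391/76,567 = 4.43%.
After the change, unemployed falls and employed rises by 1,836; labor force unchanged → E = 75,012, U = 1,555, labor force = 76,567.
New unemployment rate = 1,555 / 76,567 = 2.03%.

New unemployment rate ≈ 2.03%.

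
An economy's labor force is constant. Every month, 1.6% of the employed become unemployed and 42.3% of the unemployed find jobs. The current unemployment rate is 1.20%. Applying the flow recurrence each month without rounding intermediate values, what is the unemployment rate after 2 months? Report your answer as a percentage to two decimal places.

Unemployment rate after two months ≈ 2.88%.

With a fixed labor force, u_{t+1} = u_t + s·(1−u_t) − f·u_t = u_t·(1−s−f) + s.
Here 1−s−f = 0.561 and s = 0.016.
u_1 = 0.012000 × 0.561 + 0.016 = 0.022732.
u_2 = 0.022732 × 0.561 + 0.016 = 0.028753.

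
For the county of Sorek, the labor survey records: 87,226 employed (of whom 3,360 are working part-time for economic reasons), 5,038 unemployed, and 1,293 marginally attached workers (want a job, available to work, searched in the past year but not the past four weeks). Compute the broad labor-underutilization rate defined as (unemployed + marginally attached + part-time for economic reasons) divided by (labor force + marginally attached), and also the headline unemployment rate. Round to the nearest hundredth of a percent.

Labor force = 87,226 + 5,038 = 92,264.
Numerator = 5,038 + 1,293 + 3,360 = 9,691.
Denominator = 92,264 + 1,293 = 93,557.
Broad rate = 9,691 / 93,557 = 10.36%.
Headline unemployment rate = 5,038 / 92,264 = 5.46%.

Broad underutilization rate ≈ 10.36%; headline unemployment rate ≈ 5.46%.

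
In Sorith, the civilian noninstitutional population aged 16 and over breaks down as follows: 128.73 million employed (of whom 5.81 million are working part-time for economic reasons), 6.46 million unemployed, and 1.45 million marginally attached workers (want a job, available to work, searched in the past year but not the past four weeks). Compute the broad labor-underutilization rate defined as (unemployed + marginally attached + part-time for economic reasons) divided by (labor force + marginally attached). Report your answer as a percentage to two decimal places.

Broad underutilization rate ≈ 10.04%.

Labor force = 128.73 + 6.46 = 135.19 million.
Numerator = 6.46 + 1.45 + 5.81 = 13.72 million.
Denominator = 135.19 + 1.45 = 136.64 million.
Broad rate = 13.72 / 136.64 = 10.04%.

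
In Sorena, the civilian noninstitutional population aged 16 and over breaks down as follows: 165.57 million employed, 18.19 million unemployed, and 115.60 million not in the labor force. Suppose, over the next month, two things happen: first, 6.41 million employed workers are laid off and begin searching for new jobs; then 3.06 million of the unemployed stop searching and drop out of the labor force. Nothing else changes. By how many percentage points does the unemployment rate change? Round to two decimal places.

Initially, labor force = 165.57 + 18.19 = 183.76 million, so u = 18.19/183.76 = 9.90%.
After the first change, employed falls and unemployed rises by 6.41; labor force unchanged → E = 159.16, U = 24.60, labor force = 183.76 million.
After the second change, unemployed and labor force both fall by 3.06 → E = 159.16, U = 21.54, labor force = 180.70 million.
New unemployment rate = 21.54 / 180.70 = 11.92%.
Change = 11.92% − 9.90% = +2.02 percentage points.

The unemployment rate changes by +2.02 percentage points.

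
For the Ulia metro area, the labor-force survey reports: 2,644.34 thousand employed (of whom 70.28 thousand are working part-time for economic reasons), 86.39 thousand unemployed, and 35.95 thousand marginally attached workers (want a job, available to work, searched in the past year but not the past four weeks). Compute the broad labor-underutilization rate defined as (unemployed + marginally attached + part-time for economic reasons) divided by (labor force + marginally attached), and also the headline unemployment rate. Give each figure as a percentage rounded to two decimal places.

Labor force = 2,644.34 + 86.39 = 2,730.73 thousand.
Numerator = 86.39 + 35.95 + 70.28 = 192.62 thousand.
Denominator = 2,730.73 + 35.95 = 2,766.68 thousand.
Broad rate = 192.62 / 2,766.68 = 6.96%.
Headline unemployment rate = 86.39 / 2,730.73 = 3.16%.

Broad underutilization rate ≈ 6.96%; headline unemployment rate ≈ 3.16%.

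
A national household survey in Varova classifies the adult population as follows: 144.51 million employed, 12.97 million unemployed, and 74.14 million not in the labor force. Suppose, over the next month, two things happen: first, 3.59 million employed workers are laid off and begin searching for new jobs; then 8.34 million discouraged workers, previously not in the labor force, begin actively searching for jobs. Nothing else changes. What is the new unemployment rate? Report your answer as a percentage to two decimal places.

New unemployment rate ≈ 15.02%.

Initially, labor force = 144.51 + 12.97 = 157.48 million, so u = 12.97/157.48 = 8.24%.
After the first change, employed falls and unemployed rises by 3.59; labor force unchanged → E = 140.92, U = 16.56, labor force = 157.48 million.
After the second change, unemployed and labor force both rise by 8.34 → E = 140.92, U = 24.90, labor force = 165.82 million.
New unemployment rate = 24.90 / 165.82 = 15.02%.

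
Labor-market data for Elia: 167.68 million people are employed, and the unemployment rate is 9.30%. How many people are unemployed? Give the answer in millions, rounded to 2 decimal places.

Let U be the number unemployed. The labor force is E + U, and U/(E+U) = 0.0930.
So U = 0.0930 × 167.68 / (1 − 0.0930) = 15.5942 / 0.9070 ≈ 17.19 million.

About 17.19 million are unemployed.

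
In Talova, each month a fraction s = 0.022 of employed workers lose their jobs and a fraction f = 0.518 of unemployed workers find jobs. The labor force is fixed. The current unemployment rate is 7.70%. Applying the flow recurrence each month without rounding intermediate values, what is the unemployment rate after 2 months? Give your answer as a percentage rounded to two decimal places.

Unemployment rate after two months ≈ 4.84%.

With a fixed labor force, u_{t+1} = u_t + s·(1−u_t) − f·u_t = u_t·(1−s−f) + s.
Here 1−s−f = 0.460 and s = 0.022.
u_1 = 0.077000 × 0.460 + 0.022 = 0.057420.
u_2 = 0.057420 × 0.460 + 0.022 = 0.048413.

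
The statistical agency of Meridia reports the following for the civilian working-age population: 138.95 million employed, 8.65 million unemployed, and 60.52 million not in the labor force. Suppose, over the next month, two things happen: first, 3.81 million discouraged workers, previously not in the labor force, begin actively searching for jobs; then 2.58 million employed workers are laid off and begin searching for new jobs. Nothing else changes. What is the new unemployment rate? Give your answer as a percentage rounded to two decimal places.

Initially, labor force = 138.95 + 8.65 = 147.60 million, so u = 8.65/147.60 = 5.86%.
After the first change, unemployed and labor force both rise by 3.81 → E = 138.95, U = 12.46, labor force = 151.41 million.
After the second change, employed falls and unemployed rises by 2.58; labor force unchanged → E = 136.37, U = 15.04, labor force = 151.41 million.
New unemployment rate = 15.04 / 151.41 = 9.93%.

New unemployment rate ≈ 9.93%.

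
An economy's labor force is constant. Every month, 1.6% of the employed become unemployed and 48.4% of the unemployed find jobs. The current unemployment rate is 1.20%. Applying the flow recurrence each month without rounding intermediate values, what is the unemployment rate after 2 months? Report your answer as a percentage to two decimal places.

With a fixed labor force, u_{t+1} = u_t + s·(1−u_t) − f·u_t = u_t·(1−s−f) + s.
Here 1−s−f = 0.500 and s = 0.016.
u_1 = 0.012000 × 0.500 + 0.016 = 0.022000.
u_2 = 0.022000 × 0.500 + 0.016 = 0.027000.

Unemployment rate after two months ≈ 2.70%.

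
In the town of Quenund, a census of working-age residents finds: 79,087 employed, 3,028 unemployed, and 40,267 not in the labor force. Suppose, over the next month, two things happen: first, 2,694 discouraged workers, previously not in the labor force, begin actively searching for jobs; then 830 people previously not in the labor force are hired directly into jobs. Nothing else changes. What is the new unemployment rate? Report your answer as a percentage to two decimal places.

Initially, labor force = 79,087 + 3,028 = 82,115, so u = 3,028/82,115 = 3.69%.
After the first change, unemployed and labor force both rise by 2,694 → E = 79,087, U = 5,722, labor force = 84,809.
After the second change, employed and labor force both rise by 830; unemployed unchanged → E = 79,917, U = 5,722, labor force = 85,639.
New unemployment rate = 5,722 / 85,639 = 6.68%.

New unemployment rate ≈ 6.68%.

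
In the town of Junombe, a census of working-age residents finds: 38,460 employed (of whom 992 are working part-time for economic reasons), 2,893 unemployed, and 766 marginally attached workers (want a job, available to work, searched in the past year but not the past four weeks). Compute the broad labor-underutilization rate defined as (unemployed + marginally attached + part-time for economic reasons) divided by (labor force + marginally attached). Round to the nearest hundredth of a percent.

Labor force = 38,460 + 2,893 = 41,353.
Numerator = 2,893 + 766 + 992 = 4,651.
Denominator = 41,353 + 766 = 42,119.
Broad rate = 4,651 / 42,119 = 11.04%.

Broad underutilization rate ≈ 11.04%.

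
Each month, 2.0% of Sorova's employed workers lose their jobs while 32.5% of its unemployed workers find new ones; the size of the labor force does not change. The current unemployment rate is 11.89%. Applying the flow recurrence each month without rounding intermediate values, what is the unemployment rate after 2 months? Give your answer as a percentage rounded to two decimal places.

Unemployment rate after two months ≈ 8.41%.

With a fixed labor force, u_{t+1} = u_t + s·(1−u_t) − f·u_t = u_t·(1−s−f) + s.
Here 1−s−f = 0.655 and s = 0.020.
u_1 = 0.118900 × 0.655 + 0.020 = 0.097880.
u_2 = 0.097880 × 0.655 + 0.020 = 0.084111.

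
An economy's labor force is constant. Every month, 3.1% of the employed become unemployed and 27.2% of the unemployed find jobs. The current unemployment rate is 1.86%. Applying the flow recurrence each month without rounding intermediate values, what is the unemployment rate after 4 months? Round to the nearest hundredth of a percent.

Unemployment rate after four months ≈ 8.26%.

With a fixed labor force, u_{t+1} = u_t + s·(1−u_t) − f·u_t = u_t·(1−s−f) + s.
Here 1−s−f = 0.697 and s = 0.031.
u_1 = 0.018600 × 0.697 + 0.031 = 0.043964.
u_2 = 0.043964 × 0.697 + 0.031 = 0.061643.
u_3 = 0.061643 × 0.697 + 0.031 = 0.073965.
u_4 = 0.073965 × 0.697 + 0.031 = 0.082554.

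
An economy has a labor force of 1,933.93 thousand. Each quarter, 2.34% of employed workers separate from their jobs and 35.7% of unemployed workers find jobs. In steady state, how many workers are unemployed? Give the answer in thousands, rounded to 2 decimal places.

About 118.96 thousand are unemployed in steady state.

Steady-state unemployment rate u* = s/(s+f) = 2.34/(2.34+35.7) = 0.061514.
Unemployed = u* × labor force = 0.061514 × 1,933.93 ≈ 118.96 thousand.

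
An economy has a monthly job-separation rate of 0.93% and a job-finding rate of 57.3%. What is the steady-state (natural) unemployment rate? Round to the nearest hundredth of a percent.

Steady-state unemployment rate ≈ 1.60%.

At steady state the flows balance: s·E = f·U, so U/(E+U) = s/(s+f).
u* = 0.93 / (0.93 + 57.3) = 0.93 / 58.23 = 1.60%.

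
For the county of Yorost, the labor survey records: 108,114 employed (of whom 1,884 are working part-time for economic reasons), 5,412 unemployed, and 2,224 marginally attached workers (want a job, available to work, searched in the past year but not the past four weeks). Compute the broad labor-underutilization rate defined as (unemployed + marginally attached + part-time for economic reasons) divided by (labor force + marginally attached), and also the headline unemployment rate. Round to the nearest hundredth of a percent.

Broad underutilization rate ≈ 8.22%; headline unemployment rate ≈ 4.77%.

Labor force = 108,114 + 5,412 = 113,526.
Numerator = 5,412 + 2,224 + 1,884 = 9,520.
Denominator = 113,526 + 2,224 = 115,750.
Broad rate = 9,520 / 115,750 = 8.22%.
Headline unemployment rate = 5,412 / 113,526 = 4.77%.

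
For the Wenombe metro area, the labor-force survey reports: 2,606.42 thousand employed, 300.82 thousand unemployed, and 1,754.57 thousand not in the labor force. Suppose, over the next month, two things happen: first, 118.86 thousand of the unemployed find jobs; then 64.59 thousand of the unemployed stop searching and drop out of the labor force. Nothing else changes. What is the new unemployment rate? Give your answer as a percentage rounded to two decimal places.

New unemployment rate ≈ 4.13%.

Initially, labor force = 2,606.42 + 300.82 = 2,907.24 thousand, so u = 300.82/2,907.24 = 10.35%.
After the first change, unemployed falls and employed rises by 118.86; labor force unchanged → E = 2,725.28, U = 181.96, labor force = 2,907.24 thousand.
After the second change, unemployed and labor force both fall by 64.59 → E = 2,725.28, U = 117.37, labor force = 2,842.65 thousand.
New unemployment rate = 117.37 / 2,842.65 = 4.13%.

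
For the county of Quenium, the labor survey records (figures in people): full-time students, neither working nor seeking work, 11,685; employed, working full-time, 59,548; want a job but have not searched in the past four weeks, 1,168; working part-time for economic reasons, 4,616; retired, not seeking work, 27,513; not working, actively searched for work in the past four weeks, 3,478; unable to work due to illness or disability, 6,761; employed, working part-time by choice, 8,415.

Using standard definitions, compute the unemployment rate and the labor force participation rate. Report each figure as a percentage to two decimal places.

Unemployment rate ≈ 4.57%; labor force participation rate ≈ 61.74%.

Employed = 59,548 + 4,616 + 8,415 = 72,579 (anyone who worked, including part-time for economic reasons, counts as employed).
Unemployed = 3,478.
Labor force = 72,579 + 3,478 = 76,057.
Not in labor force = 11,685 + 1,168 + 27,513 + 6,761 = 47,127 (those not working and not actively searching are outside the labor force — including those who want a job but have given up searching).
Civilian working-age population = 76,057 + 47,127 = 123,184.
Unemployment rate = 3,478 / 76,057 = 4.57%.
Labor force participation rate = 76,057 / 123,184 = 61.74%.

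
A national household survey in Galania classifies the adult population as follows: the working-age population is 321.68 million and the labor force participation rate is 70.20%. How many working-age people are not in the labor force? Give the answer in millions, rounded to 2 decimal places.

About 95.86 million are not in the labor force.

Share not in the labor force = 1 − 0.7020 = 0.2980.
Not in labor force = 0.2980 × 321.68 ≈ 95.86 million.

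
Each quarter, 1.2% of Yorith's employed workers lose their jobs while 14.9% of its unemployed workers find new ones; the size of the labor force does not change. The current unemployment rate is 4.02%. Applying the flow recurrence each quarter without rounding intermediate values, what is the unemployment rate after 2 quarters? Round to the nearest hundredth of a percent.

Unemployment rate after two quarters ≈ 5.04%.

With a fixed labor force, u_{t+1} = u_t + s·(1−u_t) − f·u_t = u_t·(1−s−f) + s.
Here 1−s−f = 0.839 and s = 0.012.
u_1 = 0.040200 × 0.839 + 0.012 = 0.045728.
u_2 = 0.045728 × 0.839 + 0.012 = 0.050366.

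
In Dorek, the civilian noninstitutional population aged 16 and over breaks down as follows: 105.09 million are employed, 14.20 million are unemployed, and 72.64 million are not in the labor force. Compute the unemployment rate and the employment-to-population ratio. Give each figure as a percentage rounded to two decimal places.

Labor force = employed + unemployed = 105.09 + 14.20 = 119.29 million.
Working-age population = 119.29 + 72.64 = 191.93 million.
Unemployment rate = 14.20 / 119.29 = 11.90%.
Employment-population ratio = 105.09 / 191.93 = 54.75%.

Unemployment rate ≈ 11.90%; employment-population ratio ≈ 54.75%.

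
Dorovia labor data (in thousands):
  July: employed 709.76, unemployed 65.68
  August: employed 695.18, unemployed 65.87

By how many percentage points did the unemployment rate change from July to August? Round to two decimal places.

The unemployment rate changed by +0.19 percentage points.

July: labor force = 709.76 + 65.68 = 775.44; u = 65.68/775.44 = 8.47%.
August: labor force = 695.18 + 65.87 = 761.05; u = 65.87/761.05 = 8.66%.
Change = 8.66% − 8.47% = +0.19 pp.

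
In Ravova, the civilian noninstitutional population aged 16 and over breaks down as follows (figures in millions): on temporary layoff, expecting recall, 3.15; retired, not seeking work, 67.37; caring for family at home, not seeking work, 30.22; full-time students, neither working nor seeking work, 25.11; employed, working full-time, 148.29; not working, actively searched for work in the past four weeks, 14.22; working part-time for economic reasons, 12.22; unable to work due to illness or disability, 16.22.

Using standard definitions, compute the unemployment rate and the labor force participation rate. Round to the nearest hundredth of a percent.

Unemployment rate ≈ 9.77%; labor force participation rate ≈ 56.15%.

Employed = 148.29 + 12.22 = 160.51 million (anyone who worked, including part-time for economic reasons, counts as employed).
Unemployed = 3.15 + 14.22 = 17.37 million (jobless and actively searching, or on temporary layoff).
Labor force = 160.51 + 17.37 = 177.88 million.
Not in labor force = 67.37 + 30.22 + 25.11 + 16.22 = 138.92 million (those not working and not actively searching are outside the labor force).
Civilian working-age population = 177.88 + 138.92 = 316.80 million.
Unemployment rate = 17.37 / 177.88 = 9.77%.
Labor force participation rate = 177.88 / 316.80 = 56.15%.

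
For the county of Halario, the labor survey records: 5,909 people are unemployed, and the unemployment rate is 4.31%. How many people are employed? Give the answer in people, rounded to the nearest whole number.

Labor force = U / u = 5,909 / 0.0431 ≈ 137,100.
Employed = labor force − unemployed = 137,100 − 5,909 = 131,191.

About 131,191 are employed.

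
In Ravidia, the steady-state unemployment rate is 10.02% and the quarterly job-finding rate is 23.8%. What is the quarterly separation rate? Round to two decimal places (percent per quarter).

Separation rate ≈ 2.65% per quarter.

From u* = s/(s+f): s = u·f/(1−u).
s = 0.1002 × 23.8 / (1 − 0.1002) = 2.3848 / 0.8998 ≈ 2.65% per quarter.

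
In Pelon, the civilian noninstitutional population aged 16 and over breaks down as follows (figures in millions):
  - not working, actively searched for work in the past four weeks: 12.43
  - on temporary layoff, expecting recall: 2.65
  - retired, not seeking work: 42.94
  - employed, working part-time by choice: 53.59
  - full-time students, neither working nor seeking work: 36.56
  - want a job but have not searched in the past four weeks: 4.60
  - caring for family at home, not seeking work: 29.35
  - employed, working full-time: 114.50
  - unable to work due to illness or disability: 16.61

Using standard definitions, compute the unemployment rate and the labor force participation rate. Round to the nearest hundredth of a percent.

Employed = 53.59 + 114.50 = 168.09 million.
Unemployed = 12.43 + 2.65 = 15.08 million (jobless and actively searching, or on temporary layoff).
Labor force = 168.09 + 15.08 = 183.17 million.
Not in labor force = 42.94 + 36.56 + 4.60 + 29.35 + 16.61 = 130.06 million (those not working and not actively searching are outside the labor force — including those who want a job but have given up searching).
Civilian working-age population = 183.17 + 130.06 = 313.23 million.
Unemployment rate = 15.08 / 183.17 = 8.23%.
Labor force participation rate = 183.17 / 313.23 = 58.48%.

Unemployment rate ≈ 8.23%; labor force participation rate ≈ 58.48%.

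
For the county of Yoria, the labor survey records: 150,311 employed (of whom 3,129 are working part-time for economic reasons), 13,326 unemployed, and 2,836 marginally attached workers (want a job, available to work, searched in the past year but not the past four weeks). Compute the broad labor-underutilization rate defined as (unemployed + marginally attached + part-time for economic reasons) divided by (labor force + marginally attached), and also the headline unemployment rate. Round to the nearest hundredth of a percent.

Labor force = 150,311 + 13,326 = 163,637.
Numerator = 13,326 + 2,836 + 3,129 = 19,291.
Denominator = 163,637 + 2,836 = 166,473.
Broad rate = 19,291 / 166,473 = 11.59%.
Headline unemployment rate = 13,326 / 163,637 = 8.14%.

Broad underutilization rate ≈ 11.59%; headline unemployment rate ≈ 8.14%.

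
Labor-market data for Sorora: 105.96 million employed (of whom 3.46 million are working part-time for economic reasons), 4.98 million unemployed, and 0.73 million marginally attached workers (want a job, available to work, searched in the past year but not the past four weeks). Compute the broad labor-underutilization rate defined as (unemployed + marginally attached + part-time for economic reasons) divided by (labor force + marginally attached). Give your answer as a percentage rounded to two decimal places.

Broad underutilization rate ≈ 8.21%.

Labor force = 105.96 + 4.98 = 110.94 million.
Numerator = 4.98 + 0.73 + 3.46 = 9.17 million.
Denominator = 110.94 + 0.73 = 111.67 million.
Broad rate = 9.17 / 111.67 = 8.21%.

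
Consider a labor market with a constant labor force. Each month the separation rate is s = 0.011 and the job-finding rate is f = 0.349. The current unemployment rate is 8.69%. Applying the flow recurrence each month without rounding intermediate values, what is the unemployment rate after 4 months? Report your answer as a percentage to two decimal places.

Unemployment rate after four months ≈ 4.00%.

With a fixed labor force, u_{t+1} = u_t + s·(1−u_t) − f·u_t = u_t·(1−s−f) + s.
Here 1−s−f = 0.640 and s = 0.011.
u_1 = 0.086900 × 0.640 + 0.011 = 0.066616.
u_2 = 0.066616 × 0.640 + 0.011 = 0.053634.
u_3 = 0.053634 × 0.640 + 0.011 = 0.045326.
u_4 = 0.045326 × 0.640 + 0.011 = 0.040009.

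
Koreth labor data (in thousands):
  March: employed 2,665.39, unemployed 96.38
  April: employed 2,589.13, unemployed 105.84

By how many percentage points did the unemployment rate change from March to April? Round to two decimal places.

March: labor force = 2,665.39 + 96.38 = 2,761.77; u = 96.38/2,761.77 = 3.49%.
April: labor force = 2,589.13 + 105.84 = 2,694.97; u = 105.84/2,694.97 = 3.93%.
Change = 3.93% − 3.49% = +0.44 pp.

The unemployment rate changed by +0.44 percentage points.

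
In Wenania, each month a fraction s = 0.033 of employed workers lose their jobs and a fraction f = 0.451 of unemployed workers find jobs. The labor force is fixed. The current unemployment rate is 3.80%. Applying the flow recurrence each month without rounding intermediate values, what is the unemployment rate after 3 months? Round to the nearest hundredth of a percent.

Unemployment rate after three months ≈ 6.40%.

With a fixed labor force, u_{t+1} = u_t + s·(1−u_t) − f·u_t = u_t·(1−s−f) + s.
Here 1−s−f = 0.516 and s = 0.033.
u_1 = 0.038000 × 0.516 + 0.033 = 0.052608.
u_2 = 0.052608 × 0.516 + 0.033 = 0.060146.
u_3 = 0.060146 × 0.516 + 0.033 = 0.064035.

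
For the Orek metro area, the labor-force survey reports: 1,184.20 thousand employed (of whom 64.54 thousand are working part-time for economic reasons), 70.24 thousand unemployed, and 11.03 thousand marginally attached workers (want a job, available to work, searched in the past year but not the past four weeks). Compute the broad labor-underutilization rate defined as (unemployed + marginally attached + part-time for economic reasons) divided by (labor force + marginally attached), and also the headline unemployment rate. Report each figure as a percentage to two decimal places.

Broad underutilization rate ≈ 11.52%; headline unemployment rate ≈ 5.60%.

Labor force = 1,184.20 + 70.24 = 1,254.44 thousand.
Numerator = 70.24 + 11.03 + 64.54 = 145.81 thousand.
Denominator = 1,254.44 + 11.03 = 1,265.47 thousand.
Broad rate = 145.81 / 1,265.47 = 11.52%.
Headline unemployment rate = 70.24 / 1,254.44 = 5.60%.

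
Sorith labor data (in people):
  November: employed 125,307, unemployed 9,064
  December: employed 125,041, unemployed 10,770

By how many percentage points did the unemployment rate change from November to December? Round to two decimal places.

November: labor force = 125,307 + 9,064 = 134,371; u = 9,064/134,371 = 6.75%.
December: labor force = 125,041 + 10,770 = 135,811; u = 10,770/135,811 = 7.93%.
Change = 7.93% − 6.75% = +1.18 pp.

The unemployment rate changed by +1.18 percentage points.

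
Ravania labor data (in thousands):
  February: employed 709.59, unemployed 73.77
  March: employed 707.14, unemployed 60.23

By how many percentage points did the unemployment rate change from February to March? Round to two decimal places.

The unemployment rate changed by −1.57 percentage points.

February: labor force = 709.59 + 73.77 = 783.36; u = 73.77/783.36 = 9.42%.
March: labor force = 707.14 + 60.23 = 767.37; u = 60.23/767.37 = 7.85%.
Change = 7.85% − 9.42% = −1.57 pp.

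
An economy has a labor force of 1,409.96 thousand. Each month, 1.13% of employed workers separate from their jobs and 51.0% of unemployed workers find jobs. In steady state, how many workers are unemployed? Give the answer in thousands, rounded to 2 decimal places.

Steady-state unemployment rate u* = s/(s+f) = 1.13/(1.13+51.0) = 0.021677.
Unemployed = u* × labor force = 0.021677 × 1,409.96 ≈ 30.56 thousand.

About 30.56 thousand are unemployed in steady state.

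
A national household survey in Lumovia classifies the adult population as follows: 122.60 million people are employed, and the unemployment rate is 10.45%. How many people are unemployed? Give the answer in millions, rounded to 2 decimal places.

About 14.31 million are unemployed.

Let U be the number unemployed. The labor force is E + U, and U/(E+U) = 0.1045.
So U = 0.1045 × 122.60 / (1 − 0.1045) = 12.8117 / 0.8955 ≈ 14.31 million.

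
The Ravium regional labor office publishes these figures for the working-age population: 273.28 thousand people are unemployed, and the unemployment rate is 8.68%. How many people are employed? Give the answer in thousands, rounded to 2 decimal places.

Labor force = U / u = 273.28 / 0.0868 ≈ 3,148.39 thousand.
Employed = labor force − unemployed = 3,148.39 − 273.28 = 2,875.11 thousand.

About 2,875.11 thousand are employed.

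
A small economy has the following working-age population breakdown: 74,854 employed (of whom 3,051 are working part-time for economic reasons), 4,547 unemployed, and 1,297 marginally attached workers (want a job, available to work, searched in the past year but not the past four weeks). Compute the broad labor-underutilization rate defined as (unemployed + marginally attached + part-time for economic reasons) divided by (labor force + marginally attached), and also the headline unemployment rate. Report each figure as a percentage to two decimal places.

Labor force = 74,854 + 4,547 = 79,401.
Numerator = 4,547 + 1,297 + 3,051 = 8,895.
Denominator = 79,401 + 1,297 = 80,698.
Broad rate = 8,895 / 80,698 = 11.02%.
Headline unemployment rate = 4,547 / 79,401 = 5.73%.

Broad underutilization rate ≈ 11.02%; headline unemployment rate ≈ 5.73%.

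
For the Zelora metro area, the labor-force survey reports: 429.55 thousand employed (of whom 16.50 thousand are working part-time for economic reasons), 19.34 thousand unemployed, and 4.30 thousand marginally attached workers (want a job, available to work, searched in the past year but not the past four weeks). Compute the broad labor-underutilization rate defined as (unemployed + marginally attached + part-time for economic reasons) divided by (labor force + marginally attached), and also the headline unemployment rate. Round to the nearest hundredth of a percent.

Labor force = 429.55 + 19.34 = 448.89 thousand.
Numerator = 19.34 + 4.30 + 16.50 = 40.14 thousand.
Denominator = 448.89 + 4.30 = 453.19 thousand.
Broad rate = 40.14 / 453.19 = 8.86%.
Headline unemployment rate = 19.34 / 448.89 = 4.31%.

Broad underutilization rate ≈ 8.86%; headline unemployment rate ≈ 4.31%.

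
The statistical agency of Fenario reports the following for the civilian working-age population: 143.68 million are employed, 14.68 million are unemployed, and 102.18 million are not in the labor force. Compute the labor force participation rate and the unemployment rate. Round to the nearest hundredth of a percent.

Labor force participation rate ≈ 60.78%; unemployment rate ≈ 9.27%.

Labor force = employed + unemployed = 143.68 + 14.68 = 158.36 million.
Working-age population = 158.36 + 102.18 = 260.54 million.
Unemployment rate = 14.68 / 158.36 = 9.27%.
Labor force participation rate = 158.36 / 260.54 = 60.78%.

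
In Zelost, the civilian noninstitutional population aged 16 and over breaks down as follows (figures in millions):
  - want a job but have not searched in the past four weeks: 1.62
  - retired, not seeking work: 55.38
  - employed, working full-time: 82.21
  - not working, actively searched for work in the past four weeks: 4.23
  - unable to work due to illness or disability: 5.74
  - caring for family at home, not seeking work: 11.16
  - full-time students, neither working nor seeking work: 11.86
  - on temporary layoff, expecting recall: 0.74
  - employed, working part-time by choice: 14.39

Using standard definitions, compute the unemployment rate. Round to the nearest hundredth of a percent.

Unemployment rate ≈ 4.89%.

Employed = 82.21 + 14.39 = 96.60 million.
Unemployed = 4.23 + 0.74 = 4.97 million (jobless and actively searching, or on temporary layoff).
Labor force = 96.60 + 4.97 = 101.57 million.
Unemployment rate = 4.97 / 101.57 = 4.89%.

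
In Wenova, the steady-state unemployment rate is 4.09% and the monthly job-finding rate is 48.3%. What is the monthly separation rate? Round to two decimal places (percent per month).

Separation rate ≈ 2.06% per month.

From u* = s/(s+f): s = u·f/(1−u).
s = 0.0409 × 48.3 / (1 − 0.0409) = 1.9755 / 0.9591 ≈ 2.06% per month.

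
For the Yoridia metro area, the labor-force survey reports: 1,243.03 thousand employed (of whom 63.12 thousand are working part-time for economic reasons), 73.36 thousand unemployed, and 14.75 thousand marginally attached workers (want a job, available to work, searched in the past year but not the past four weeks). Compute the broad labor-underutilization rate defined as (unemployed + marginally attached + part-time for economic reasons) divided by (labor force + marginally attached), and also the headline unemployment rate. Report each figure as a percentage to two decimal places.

Labor force = 1,243.03 + 73.36 = 1,316.39 thousand.
Numerator = 73.36 + 14.75 + 63.12 = 151.23 thousand.
Denominator = 1,316.39 + 14.75 = 1,331.14 thousand.
Broad rate = 151.23 / 1,331.14 = 11.36%.
Headline unemployment rate = 73.36 / 1,316.39 = 5.57%.

Broad underutilization rate ≈ 11.36%; headline unemployment rate ≈ 5.57%.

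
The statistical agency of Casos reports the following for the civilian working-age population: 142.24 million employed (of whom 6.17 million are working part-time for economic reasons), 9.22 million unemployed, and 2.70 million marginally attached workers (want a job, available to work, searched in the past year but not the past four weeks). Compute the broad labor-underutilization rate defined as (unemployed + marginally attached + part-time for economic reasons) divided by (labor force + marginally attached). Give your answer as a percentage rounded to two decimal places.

Labor force = 142.24 + 9.22 = 151.46 million.
Numerator = 9.22 + 2.70 + 6.17 = 18.09 million.
Denominator = 151.46 + 2.70 = 154.16 million.
Broad rate = 18.09 / 154.16 = 11.73%.

Broad underutilization rate ≈ 11.73%.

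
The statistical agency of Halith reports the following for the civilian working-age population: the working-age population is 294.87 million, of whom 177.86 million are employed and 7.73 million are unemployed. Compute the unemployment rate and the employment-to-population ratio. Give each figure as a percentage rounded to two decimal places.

Labor force = employed + unemployed = 177.86 + 7.73 = 185.59 million.
Unemployment rate = 7.73 / 185.59 = 4.17%.
Employment-population ratio = 177.86 / 294.87 = 60.32%.

Unemployment rate ≈ 4.17%; employment-population ratio ≈ 60.32%.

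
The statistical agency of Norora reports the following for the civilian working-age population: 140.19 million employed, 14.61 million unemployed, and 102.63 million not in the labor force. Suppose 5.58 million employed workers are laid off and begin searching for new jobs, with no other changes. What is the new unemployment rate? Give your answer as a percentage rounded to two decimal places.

New unemployment rate ≈ 13.04%.

Initially, labor force = 140.19 + 14.61 = 154.80 million, so u = 14.61/154.80 = 9.44%.
After the change, employed falls and unemployed rises by 5.58; labor force unchanged → E = 134.61, U = 20.19, labor force = 154.80 million.
New unemployment rate = 20.19 / 154.80 = 13.04%.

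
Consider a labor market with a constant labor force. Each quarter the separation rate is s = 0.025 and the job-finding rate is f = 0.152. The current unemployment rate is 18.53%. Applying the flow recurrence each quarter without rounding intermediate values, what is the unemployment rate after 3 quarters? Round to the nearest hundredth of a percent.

With a fixed labor force, u_{t+1} = u_t + s·(1−u_t) − f·u_t = u_t·(1−s−f) + s.
Here 1−s−f = 0.823 and s = 0.025.
u_1 = 0.185300 × 0.823 + 0.025 = 0.177502.
u_2 = 0.177502 × 0.823 + 0.025 = 0.171084.
u_3 = 0.171084 × 0.823 + 0.025 = 0.165802.

Unemployment rate after three quarters ≈ 16.58%.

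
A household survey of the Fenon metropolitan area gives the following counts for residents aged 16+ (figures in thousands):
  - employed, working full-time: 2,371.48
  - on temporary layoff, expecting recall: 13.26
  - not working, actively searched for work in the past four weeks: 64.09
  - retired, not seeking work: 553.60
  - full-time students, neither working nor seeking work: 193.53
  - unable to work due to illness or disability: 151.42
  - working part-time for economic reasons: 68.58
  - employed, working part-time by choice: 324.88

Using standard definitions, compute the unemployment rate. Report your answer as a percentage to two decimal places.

Unemployment rate ≈ 2.72%.

Employed = 2,371.48 + 68.58 + 324.88 = 2,764.94 thousand (anyone who worked, including part-time for economic reasons, counts as employed).
Unemployed = 13.26 + 64.09 = 77.35 thousand (jobless and actively searching, or on temporary layoff).
Labor force = 2,764.94 + 77.35 = 2,842.29 thousand.
Unemployment rate = 77.35 / 2,842.29 = 2.72%.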